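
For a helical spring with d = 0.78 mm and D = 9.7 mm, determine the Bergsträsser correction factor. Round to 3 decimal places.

1.107

C = D/d = 9.7/0.78 = 12.4359
K_B = (4C+2)/(4C−3) = 51.744/46.744 = 1.1070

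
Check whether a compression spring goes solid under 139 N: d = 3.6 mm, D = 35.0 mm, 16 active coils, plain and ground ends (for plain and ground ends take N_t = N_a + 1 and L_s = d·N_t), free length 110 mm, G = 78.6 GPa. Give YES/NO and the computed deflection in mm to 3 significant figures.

YES, δ = 57.8 mm

k = Gd⁴/(8D³N_a) = (78.6×10³)(3.6⁴)/(8·35.0³·16) = 2.4056 N/mm
N_t = 17; L_s = 3.6·17 = 61.2 mm; δ_solid = L₀ − L_s = 110 − 61.2 = 48.8 mm
δ = F/k = 139/2.4056 = 57.783 mm
δ ≥ δ_solid → spring goes solid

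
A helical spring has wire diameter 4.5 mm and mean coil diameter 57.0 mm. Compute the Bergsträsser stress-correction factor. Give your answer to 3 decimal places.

C = D/d = 57.0/4.5 = 12.6667
K_B = (4C+2)/(4C−3) = 52.667/47.667 = 1.1049

1.105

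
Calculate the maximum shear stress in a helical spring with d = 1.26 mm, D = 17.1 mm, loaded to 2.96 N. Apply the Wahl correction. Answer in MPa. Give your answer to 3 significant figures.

Spring index C = D/d = 17.1/1.26 = 13.5714
K_W = (4C−1)/(4C−4) + 0.615/C = 53.286/50.286 + 0.0453 = 1.1050
τ₀ = 8FD/(πd³) = 8·2.96·17.1/(π·1.26³) = 404.928/6.2844 = 64.434 MPa
τ_max = K·τ₀ = 1.1050 × 64.434 = 71.198 MPa

71.2 MPa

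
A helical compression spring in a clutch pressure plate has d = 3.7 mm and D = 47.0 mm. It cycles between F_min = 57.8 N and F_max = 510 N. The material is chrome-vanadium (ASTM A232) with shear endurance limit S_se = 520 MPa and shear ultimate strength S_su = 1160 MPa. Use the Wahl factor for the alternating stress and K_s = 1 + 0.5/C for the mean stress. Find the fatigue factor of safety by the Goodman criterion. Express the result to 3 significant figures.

C = D/d = 47.0/3.7 = 12.7027; K_W = (4C−1)/(4C−4)+0.615/C = 1.1125; K_s = 1+0.5/C = 1.0394
F_a = (F_max−F_min)/2 = 226.1 N; F_m = (F_max+F_min)/2 = 283.9 N
τ_a = K_W·8F_aD/(πd³) = 1.1125 × 534.24 = 594.34 MPa
τ_m = K_s·8F_mD/(πd³) = 1.0394 × 670.81 = 697.21 MPa
Goodman: 1/n_f = τ_a/S_se + τ_m/S_su = 594.34/520 + 697.21/1160 = 1.14296 + 0.60104 = 1.744
n_f = 1/1.744 = 0.5734

0.573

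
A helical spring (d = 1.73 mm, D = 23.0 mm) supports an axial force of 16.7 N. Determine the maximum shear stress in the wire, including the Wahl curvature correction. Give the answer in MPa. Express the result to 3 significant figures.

209 MPa

Spring index C = D/d = 23.0/1.73 = 13.2948
K_W = (4C−1)/(4C−4) + 0.615/C = 52.179/49.179 + 0.0463 = 1.1073
τ₀ = 8FD/(πd³) = 8·16.7·23.0/(π·1.73³) = 3072.8/16.266 = 188.91 MPa
τ_max = K·τ₀ = 1.1073 × 188.91 = 209.17 MPa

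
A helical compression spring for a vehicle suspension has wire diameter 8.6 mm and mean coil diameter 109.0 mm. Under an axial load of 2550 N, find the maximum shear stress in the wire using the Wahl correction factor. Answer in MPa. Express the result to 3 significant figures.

Spring index C = D/d = 109.0/8.6 = 12.6744
K_W = (4C−1)/(4C−4) + 0.615/C = 49.698/46.698 + 0.0485 = 1.1128
τ₀ = 8FD/(πd³) = 8·2550·109.0/(π·8.6³) = 2.2236e+06/1998.2 = 1112.8 MPa
τ_max = K·τ₀ = 1.1128 × 1112.8 = 1238.3 MPa

1240 MPa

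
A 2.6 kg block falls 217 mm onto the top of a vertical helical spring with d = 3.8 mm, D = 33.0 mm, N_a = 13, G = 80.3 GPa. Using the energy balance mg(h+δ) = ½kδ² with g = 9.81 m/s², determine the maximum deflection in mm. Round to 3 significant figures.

k = Gd⁴/(8D³N_a) = (80.3×10³)(3.8⁴)/(8·33.0³·13) = 4.48 N/mm
W = mg = 2.6 × 9.81 = 25.506 N
½kδ² − Wδ − Wh = 0 → δ = (W + √(W² + 2kWh))/k
δ = (25.506 + √(650.56 + 49591.5))/4.48 = (25.506 + 224.15)/4.48 = 55.727 mm

55.7 mm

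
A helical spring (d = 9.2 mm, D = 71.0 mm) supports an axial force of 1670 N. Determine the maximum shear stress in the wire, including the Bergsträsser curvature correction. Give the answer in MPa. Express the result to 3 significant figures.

457 MPa

Spring index C = D/d = 71.0/9.2 = 7.7174
K_B = (4C+2)/(4C−3) = 32.870/27.870 = 1.1794
τ₀ = 8FD/(πd³) = 8·1670·71.0/(π·9.2³) = 948560/2446.3 = 387.75 MPa
τ_max = K·τ₀ = 1.1794 × 387.75 = 457.31 MPa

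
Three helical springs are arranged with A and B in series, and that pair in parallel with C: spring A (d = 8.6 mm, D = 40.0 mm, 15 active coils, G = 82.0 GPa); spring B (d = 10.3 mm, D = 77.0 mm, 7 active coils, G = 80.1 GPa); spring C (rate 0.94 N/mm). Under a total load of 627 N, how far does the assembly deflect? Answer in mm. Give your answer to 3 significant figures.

27.3 mm

k_A = Gd⁴/(8D³N_a) = (82.0×10³)(8.6⁴)/(8·40.0³·15) = 58.405 N/mm
k_B = Gd⁴/(8D³N_a) = (80.1×10³)(10.3⁴)/(8·77.0³·7) = 35.263 N/mm
Springs A,B series: k_AB = 1/(1/58.405+1/35.263) = 21.988 N/mm; parallel with C: k_eq = 21.988+0.94 = 22.928 N/mm
δ = F/k_eq = 627/22.928 = 27.347 mm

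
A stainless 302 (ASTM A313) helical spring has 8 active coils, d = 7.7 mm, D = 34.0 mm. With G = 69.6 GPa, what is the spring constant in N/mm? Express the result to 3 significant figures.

k = Gd⁴/(8D³N_a) = (69.6×10³ × 7.7⁴) / (8 × 34.0³ × 8)
  = 2.44665e+08 / 2.51546e+06 = 97.265 N/mm

97.3 N/mm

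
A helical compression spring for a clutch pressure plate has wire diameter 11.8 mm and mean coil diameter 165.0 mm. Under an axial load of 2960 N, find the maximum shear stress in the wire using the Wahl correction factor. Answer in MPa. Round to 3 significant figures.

834 MPa

Spring index C = D/d = 165.0/11.8 = 13.9831
K_W = (4C−1)/(4C−4) + 0.615/C = 54.932/51.932 + 0.0440 = 1.1017
τ₀ = 8FD/(πd³) = 8·2960·165.0/(π·11.8³) = 3.9072e+06/5161.7 = 756.95 MPa
τ_max = K·τ₀ = 1.1017 × 756.95 = 833.97 MPa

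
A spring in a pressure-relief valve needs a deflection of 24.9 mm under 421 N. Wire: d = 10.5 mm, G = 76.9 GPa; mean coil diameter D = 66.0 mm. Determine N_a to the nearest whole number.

24

Required rate k = F/δ = 421/24.9 = 16.908 N/mm
N_a = Gd⁴/(8D³k) = (76.9×10³ × 10.5⁴)/(8 × 66.0³ × 16.908)
    = 9.34724e+08 / 3.8887e+07 = 24.04 → 24 coils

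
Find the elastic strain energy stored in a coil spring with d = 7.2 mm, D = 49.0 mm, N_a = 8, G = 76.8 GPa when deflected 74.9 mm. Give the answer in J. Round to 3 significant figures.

76.9 J

k = Gd⁴/(8D³N_a) = (76.8×10³)(7.2⁴)/(8·49.0³·8) = 27.411 N/mm
U = ½kδ² = 0.5 × 27.411 × 74.9² = 76888 N·mm = 76.888 J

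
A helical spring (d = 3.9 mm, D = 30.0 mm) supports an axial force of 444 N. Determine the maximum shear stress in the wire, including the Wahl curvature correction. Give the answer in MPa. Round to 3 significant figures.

682 MPa

Spring index C = D/d = 30.0/3.9 = 7.6923
K_W = (4C−1)/(4C−4) + 0.615/C = 29.769/26.769 + 0.0799 = 1.1920
τ₀ = 8FD/(πd³) = 8·444·30.0/(π·3.9³) = 106560/186.36 = 571.81 MPa
τ_max = K·τ₀ = 1.1920 × 571.81 = 681.61 MPa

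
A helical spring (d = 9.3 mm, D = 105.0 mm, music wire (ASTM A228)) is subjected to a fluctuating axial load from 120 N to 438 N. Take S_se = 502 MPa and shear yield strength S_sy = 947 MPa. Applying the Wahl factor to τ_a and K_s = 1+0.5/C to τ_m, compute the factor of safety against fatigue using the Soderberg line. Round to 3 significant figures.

4.53

C = D/d = 105.0/9.3 = 11.2903; K_W = (4C−1)/(4C−4)+0.615/C = 1.1274; K_s = 1+0.5/C = 1.0443
F_a = (F_max−F_min)/2 = 159 N; F_m = (F_max+F_min)/2 = 279 N
τ_a = K_W·8F_aD/(πd³) = 1.1274 × 52.854 = 59.585 MPa
τ_m = K_s·8F_mD/(πd³) = 1.0443 × 92.744 = 96.851 MPa
Soderberg: 1/n_f = τ_a/S_se + τ_m/S_sy = 59.585/502 + 96.851/947 = 0.11870 + 0.10227 = 0.22097
n_f = 1/0.22097 = 4.526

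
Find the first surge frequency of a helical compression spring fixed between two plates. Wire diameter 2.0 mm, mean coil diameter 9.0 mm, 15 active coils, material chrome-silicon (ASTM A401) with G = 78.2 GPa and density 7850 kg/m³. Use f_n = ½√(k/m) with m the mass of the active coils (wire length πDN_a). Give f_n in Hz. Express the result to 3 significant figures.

k = Gd⁴/(8D³N_a) = (78.2×10³)(2.0⁴)/(8·9.0³·15) = 14.303 N/mm = 14303 N/m
Wire length L = πDN_a = π·9.0·15 = 424.12 mm
m = ρ·(πd²/4)·L = 7850 × 3.1416×10⁻⁶ m² × 0.42412 m = 0.010459 kg
f_n = ½√(k/m) = 0.5·√(14303/0.010459) = 0.5·√(1.3675e+06) = 584.69 Hz

585 Hz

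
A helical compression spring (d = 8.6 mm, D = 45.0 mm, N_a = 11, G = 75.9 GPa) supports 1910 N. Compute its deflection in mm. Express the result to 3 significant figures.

k = Gd⁴/(8D³N_a) = (75.9×10³)(8.6⁴)/(8·45.0³·11) = 51.774 N/mm
δ = F/k = 1910 / 51.774 = 36.891 mm

36.9 mm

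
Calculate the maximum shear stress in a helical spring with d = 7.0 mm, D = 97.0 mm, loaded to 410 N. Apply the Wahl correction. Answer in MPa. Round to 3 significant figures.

Spring index C = D/d = 97.0/7.0 = 13.8571
K_W = (4C−1)/(4C−4) + 0.615/C = 54.429/51.429 + 0.0444 = 1.1027
τ₀ = 8FD/(πd³) = 8·410·97.0/(π·7.0³) = 318160/1077.6 = 295.26 MPa
τ_max = K·τ₀ = 1.1027 × 295.26 = 325.59 MPa

326 MPa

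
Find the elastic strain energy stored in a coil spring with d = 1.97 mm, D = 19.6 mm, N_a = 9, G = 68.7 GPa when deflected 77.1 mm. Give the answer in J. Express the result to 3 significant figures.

5.67 J

k = Gd⁴/(8D³N_a) = (68.7×10³)(1.97⁴)/(8·19.6³·9) = 1.9086 N/mm
U = ½kδ² = 0.5 × 1.9086 × 77.1² = 5672.8 N·mm = 5.6728 J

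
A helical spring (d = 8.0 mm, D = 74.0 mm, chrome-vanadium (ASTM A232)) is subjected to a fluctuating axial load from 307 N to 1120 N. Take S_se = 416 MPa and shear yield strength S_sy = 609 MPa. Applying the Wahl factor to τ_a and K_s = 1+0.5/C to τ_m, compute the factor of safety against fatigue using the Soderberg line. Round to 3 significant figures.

1.15

C = D/d = 74.0/8.0 = 9.2500; K_W = (4C−1)/(4C−4)+0.615/C = 1.1574; K_s = 1+0.5/C = 1.0541
F_a = (F_max−F_min)/2 = 406.5 N; F_m = (F_max+F_min)/2 = 713.5 N
τ_a = K_W·8F_aD/(πd³) = 1.1574 × 149.61 = 173.16 MPa
τ_m = K_s·8F_mD/(πd³) = 1.0541 × 262.6 = 276.8 MPa
Soderberg: 1/n_f = τ_a/S_se + τ_m/S_sy = 173.16/416 + 276.8/609 = 0.41625 + 0.45451 = 0.87075
n_f = 1/0.87075 = 1.148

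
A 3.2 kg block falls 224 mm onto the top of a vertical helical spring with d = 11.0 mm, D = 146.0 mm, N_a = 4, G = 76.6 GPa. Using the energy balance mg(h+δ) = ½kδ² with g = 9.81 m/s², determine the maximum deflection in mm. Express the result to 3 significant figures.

k = Gd⁴/(8D³N_a) = (76.6×10³)(11.0⁴)/(8·146.0³·4) = 11.261 N/mm
W = mg = 3.2 × 9.81 = 31.392 N
½kδ² − Wδ − Wh = 0 → δ = (W + √(W² + 2kWh))/k
δ = (31.392 + √(985.46 + 158375))/11.261 = (31.392 + 399.2)/11.261 = 38.236 mm

38.2 mm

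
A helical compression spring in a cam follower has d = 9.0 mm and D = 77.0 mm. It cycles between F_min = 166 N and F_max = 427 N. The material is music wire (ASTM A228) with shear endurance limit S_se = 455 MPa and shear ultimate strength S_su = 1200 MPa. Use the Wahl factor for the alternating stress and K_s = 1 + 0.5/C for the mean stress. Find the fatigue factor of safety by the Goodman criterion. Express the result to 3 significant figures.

C = D/d = 77.0/9.0 = 8.5556; K_W = (4C−1)/(4C−4)+0.615/C = 1.1711; K_s = 1+0.5/C = 1.0584
F_a = (F_max−F_min)/2 = 130.5 N; F_m = (F_max+F_min)/2 = 296.5 N
τ_a = K_W·8F_aD/(πd³) = 1.1711 × 35.101 = 41.108 MPa
τ_m = K_s·8F_mD/(πd³) = 1.0584 × 79.75 = 84.41 MPa
Goodman: 1/n_f = τ_a/S_se + τ_m/S_su = 41.108/455 + 84.41/1200 = 0.09035 + 0.07034 = 0.16069
n_f = 1/0.16069 = 6.223

6.22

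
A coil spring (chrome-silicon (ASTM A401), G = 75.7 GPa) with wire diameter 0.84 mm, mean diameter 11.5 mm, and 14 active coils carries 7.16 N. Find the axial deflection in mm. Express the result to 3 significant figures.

32.4 mm

k = Gd⁴/(8D³N_a) = (75.7×10³)(0.84⁴)/(8·11.5³·14) = 0.22126 N/mm
δ = F/k = 7.16 / 0.22126 = 32.36 mm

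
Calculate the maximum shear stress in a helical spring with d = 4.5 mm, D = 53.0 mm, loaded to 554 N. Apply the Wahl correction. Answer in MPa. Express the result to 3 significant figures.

920 MPa

Spring index C = D/d = 53.0/4.5 = 11.7778
K_W = (4C−1)/(4C−4) + 0.615/C = 46.111/43.111 + 0.0522 = 1.1218
τ₀ = 8FD/(πd³) = 8·554·53.0/(π·4.5³) = 234896/286.28 = 820.52 MPa
τ_max = K·τ₀ = 1.1218 × 820.52 = 920.46 MPa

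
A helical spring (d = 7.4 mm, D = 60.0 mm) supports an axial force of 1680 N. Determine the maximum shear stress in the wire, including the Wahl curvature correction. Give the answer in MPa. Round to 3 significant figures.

Spring index C = D/d = 60.0/7.4 = 8.1081
K_W = (4C−1)/(4C−4) + 0.615/C = 31.432/28.432 + 0.0759 = 1.1814
τ₀ = 8FD/(πd³) = 8·1680·60.0/(π·7.4³) = 806400/1273 = 633.44 MPa
τ_max = K·τ₀ = 1.1814 × 633.44 = 748.32 MPa

748 MPa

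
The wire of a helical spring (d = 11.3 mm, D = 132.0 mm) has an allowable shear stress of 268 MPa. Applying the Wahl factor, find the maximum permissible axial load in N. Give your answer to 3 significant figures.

C = D/d = 132.0/11.3 = 11.6814
K_W = (4C−1)/(4C−4) + 0.615/C = 45.726/42.726 + 0.0526 = 1.1229
τ_max = K·8FD/(πd³) → F_max = τ_allow·πd³/(8DK)
F_max = 268·π·11.3³/(8·132.0·1.1229) = 1.2148e+06/1185.7 = 1024.5 N

1020 N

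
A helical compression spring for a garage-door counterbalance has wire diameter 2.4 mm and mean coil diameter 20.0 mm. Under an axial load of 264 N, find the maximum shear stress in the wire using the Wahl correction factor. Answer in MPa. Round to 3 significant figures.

1140 MPa

Spring index C = D/d = 20.0/2.4 = 8.3333
K_W = (4C−1)/(4C−4) + 0.615/C = 32.333/29.333 + 0.0738 = 1.1761
τ₀ = 8FD/(πd³) = 8·264·20.0/(π·2.4³) = 42240/43.429 = 972.61 MPa
τ_max = K·τ₀ = 1.1761 × 972.61 = 1143.9 MPa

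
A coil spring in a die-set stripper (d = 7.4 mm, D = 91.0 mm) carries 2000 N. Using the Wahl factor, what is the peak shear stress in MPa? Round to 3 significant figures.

Spring index C = D/d = 91.0/7.4 = 12.2973
K_W = (4C−1)/(4C−4) + 0.615/C = 48.189/45.189 + 0.0500 = 1.1164
τ₀ = 8FD/(πd³) = 8·2000·91.0/(π·7.4³) = 1.456e+06/1273 = 1143.7 MPa
τ_max = K·τ₀ = 1.1164 × 1143.7 = 1276.8 MPa

1280 MPa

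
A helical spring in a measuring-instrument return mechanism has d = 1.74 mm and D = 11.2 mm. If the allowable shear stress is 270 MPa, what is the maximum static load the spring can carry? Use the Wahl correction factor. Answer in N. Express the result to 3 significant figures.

C = D/d = 11.2/1.74 = 6.4368
K_W = (4C−1)/(4C−4) + 0.615/C = 24.747/21.747 + 0.0955 = 1.2335
τ_max = K·8FD/(πd³) → F_max = τ_allow·πd³/(8DK)
F_max = 270·π·1.74³/(8·11.2·1.2335) = 4468.5/110.52 = 40.431 N

40.4 N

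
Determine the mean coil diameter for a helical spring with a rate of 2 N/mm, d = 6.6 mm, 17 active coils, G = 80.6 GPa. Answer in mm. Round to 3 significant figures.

D = (Gd⁴/(8N_a·k))^(1/3) = (80.6×10³·6.6⁴/(8·17·2))^(1/3)
  = (562266)^(1/3) = 82.5367 mm

82.5 mm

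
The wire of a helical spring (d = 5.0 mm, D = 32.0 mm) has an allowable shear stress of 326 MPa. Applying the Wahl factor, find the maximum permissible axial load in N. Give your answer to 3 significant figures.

C = D/d = 32.0/5.0 = 6.4000
K_W = (4C−1)/(4C−4) + 0.615/C = 24.600/21.600 + 0.0961 = 1.2350
τ_max = K·8FD/(πd³) → F_max = τ_allow·πd³/(8DK)
F_max = 326·π·5.0³/(8·32.0·1.2350) = 1.2802e+05/316.16 = 404.93 N

405 N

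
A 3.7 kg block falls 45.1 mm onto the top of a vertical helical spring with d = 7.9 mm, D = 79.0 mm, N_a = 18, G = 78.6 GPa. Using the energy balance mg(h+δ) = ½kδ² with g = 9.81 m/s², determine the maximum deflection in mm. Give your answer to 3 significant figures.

37.2 mm

k = Gd⁴/(8D³N_a) = (78.6×10³)(7.9⁴)/(8·79.0³·18) = 4.3121 N/mm
W = mg = 3.7 × 9.81 = 36.297 N
½kδ² − Wδ − Wh = 0 → δ = (W + √(W² + 2kWh))/k
δ = (36.297 + √(1317.5 + 14117.7))/4.3121 = (36.297 + 124.24)/4.3121 = 37.229 mm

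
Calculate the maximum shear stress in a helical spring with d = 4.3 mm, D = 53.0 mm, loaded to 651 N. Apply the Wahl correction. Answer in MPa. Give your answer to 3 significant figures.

Spring index C = D/d = 53.0/4.3 = 12.3256
K_W = (4C−1)/(4C−4) + 0.615/C = 48.302/45.302 + 0.0499 = 1.1161
τ₀ = 8FD/(πd³) = 8·651·53.0/(π·4.3³) = 276024/249.78 = 1105.1 MPa
τ_max = K·τ₀ = 1.1161 × 1105.1 = 1233.4 MPa

1230 MPa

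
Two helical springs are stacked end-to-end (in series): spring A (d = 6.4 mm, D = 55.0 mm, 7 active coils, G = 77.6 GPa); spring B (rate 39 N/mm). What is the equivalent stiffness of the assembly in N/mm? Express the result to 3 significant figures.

10.3 N/mm

k_A = Gd⁴/(8D³N_a) = (77.6×10³)(6.4⁴)/(8·55.0³·7) = 13.974 N/mm
Series: 1/k_eq = 1/13.974 + 1/39 = 0.097205; k_eq = 10.288 N/mm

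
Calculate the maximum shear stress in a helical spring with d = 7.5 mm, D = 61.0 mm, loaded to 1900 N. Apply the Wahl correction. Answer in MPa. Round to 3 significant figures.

826 MPa

Spring index C = D/d = 61.0/7.5 = 8.1333
K_W = (4C−1)/(4C−4) + 0.615/C = 31.533/28.533 + 0.0756 = 1.1808
τ₀ = 8FD/(πd³) = 8·1900·61.0/(π·7.5³) = 927200/1325.4 = 699.58 MPa
τ_max = K·τ₀ = 1.1808 × 699.58 = 826.04 MPa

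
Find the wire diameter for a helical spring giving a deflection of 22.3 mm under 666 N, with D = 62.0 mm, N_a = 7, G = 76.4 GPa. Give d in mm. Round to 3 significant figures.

Required rate k = F/δ = 666/22.3 = 29.865 N/mm
d = (8D³N_a·k / G)^(1/4) = (8·62.0³·7·29.865 / (76.4×10³))^0.25
  = (5217.2)^0.25 = 8.4988 mm

8.50 mm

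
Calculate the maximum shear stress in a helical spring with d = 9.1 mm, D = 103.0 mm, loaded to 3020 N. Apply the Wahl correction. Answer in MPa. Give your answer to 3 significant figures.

1180 MPa

Spring index C = D/d = 103.0/9.1 = 11.3187
K_W = (4C−1)/(4C−4) + 0.615/C = 44.275/41.275 + 0.0543 = 1.1270
τ₀ = 8FD/(πd³) = 8·3020·103.0/(π·9.1³) = 2.48848e+06/2367.4 = 1051.1 MPa
τ_max = K·τ₀ = 1.1270 × 1051.1 = 1184.7 MPa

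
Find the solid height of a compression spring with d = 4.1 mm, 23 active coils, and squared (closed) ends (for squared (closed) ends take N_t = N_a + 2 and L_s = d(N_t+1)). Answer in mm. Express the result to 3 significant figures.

107 mm

squared (closed) ends: N_t = N_a + 2 = 23 + 2 = 25
L_s = d·(N_t+1) = 4.1 × 26 = 106.6 mm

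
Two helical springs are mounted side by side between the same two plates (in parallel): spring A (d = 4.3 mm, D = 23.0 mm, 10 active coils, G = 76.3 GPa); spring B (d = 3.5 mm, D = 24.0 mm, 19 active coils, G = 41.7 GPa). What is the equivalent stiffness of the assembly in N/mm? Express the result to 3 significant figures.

k_A = Gd⁴/(8D³N_a) = (76.3×10³)(4.3⁴)/(8·23.0³·10) = 26.799 N/mm
k_B = Gd⁴/(8D³N_a) = (41.7×10³)(3.5⁴)/(8·24.0³·19) = 2.978 N/mm
Parallel: k_eq = 26.799 + 2.978 = 29.777 N/mm

29.8 N/mm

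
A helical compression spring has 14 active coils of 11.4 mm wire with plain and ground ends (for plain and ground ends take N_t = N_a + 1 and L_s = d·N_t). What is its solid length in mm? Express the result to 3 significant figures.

171 mm

plain and ground ends: N_t = N_a + 1 = 14 + 1 = 15
L_s = d·N_t = 11.4 × 15 = 171 mm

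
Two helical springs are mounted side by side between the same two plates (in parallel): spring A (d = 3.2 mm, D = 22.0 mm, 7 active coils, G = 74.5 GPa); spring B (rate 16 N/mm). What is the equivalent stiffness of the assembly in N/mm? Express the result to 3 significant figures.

k_A = Gd⁴/(8D³N_a) = (74.5×10³)(3.2⁴)/(8·22.0³·7) = 13.101 N/mm
Parallel: k_eq = 13.101 + 16 = 29.101 N/mm

29.1 N/mm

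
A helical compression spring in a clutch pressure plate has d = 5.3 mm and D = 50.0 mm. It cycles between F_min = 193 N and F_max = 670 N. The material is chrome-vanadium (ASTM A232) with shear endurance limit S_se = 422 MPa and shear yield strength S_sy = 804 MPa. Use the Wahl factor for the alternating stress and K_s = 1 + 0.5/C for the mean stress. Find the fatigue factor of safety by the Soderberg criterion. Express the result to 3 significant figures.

0.960

C = D/d = 50.0/5.3 = 9.4340; K_W = (4C−1)/(4C−4)+0.615/C = 1.1541; K_s = 1+0.5/C = 1.0530
F_a = (F_max−F_min)/2 = 238.5 N; F_m = (F_max+F_min)/2 = 431.5 N
τ_a = K_W·8F_aD/(πd³) = 1.1541 × 203.97 = 235.41 MPa
τ_m = K_s·8F_mD/(πd³) = 1.0530 × 369.03 = 388.59 MPa
Soderberg: 1/n_f = τ_a/S_se + τ_m/S_sy = 235.41/422 + 388.59/804 = 0.55784 + 0.48332 = 1.0412
n_f = 1/1.0412 = 0.9605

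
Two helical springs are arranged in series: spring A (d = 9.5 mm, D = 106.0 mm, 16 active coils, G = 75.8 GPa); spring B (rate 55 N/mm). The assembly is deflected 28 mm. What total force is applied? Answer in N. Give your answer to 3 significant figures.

k_A = Gd⁴/(8D³N_a) = (75.8×10³)(9.5⁴)/(8·106.0³·16) = 4.0498 N/mm
Series: 1/k_eq = 1/4.0498 + 1/55 = 0.26511; k_eq = 3.7721 N/mm
F = k_eq·δ = 3.7721·28 = 105.62 N

106 N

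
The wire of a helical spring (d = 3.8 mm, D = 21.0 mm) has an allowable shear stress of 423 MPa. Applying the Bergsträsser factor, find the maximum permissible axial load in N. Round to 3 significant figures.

C = D/d = 21.0/3.8 = 5.5263
K_B = (4C+2)/(4C−3) = 24.105/19.105 = 1.2617
τ_max = K·8FD/(πd³) → F_max = τ_allow·πd³/(8DK)
F_max = 423·π·3.8³/(8·21.0·1.2617) = 72919/211.97 = 344.01 N

344 N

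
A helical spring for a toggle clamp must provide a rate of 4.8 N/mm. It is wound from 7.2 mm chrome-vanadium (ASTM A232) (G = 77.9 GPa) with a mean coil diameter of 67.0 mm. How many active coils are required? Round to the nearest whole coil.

18

N_a = Gd⁴/(8D³k) = (77.9×10³ × 7.2⁴)/(8 × 67.0³ × 4.8)
    = 2.09347e+08 / 1.15493e+07 = 18.13 → 18 coils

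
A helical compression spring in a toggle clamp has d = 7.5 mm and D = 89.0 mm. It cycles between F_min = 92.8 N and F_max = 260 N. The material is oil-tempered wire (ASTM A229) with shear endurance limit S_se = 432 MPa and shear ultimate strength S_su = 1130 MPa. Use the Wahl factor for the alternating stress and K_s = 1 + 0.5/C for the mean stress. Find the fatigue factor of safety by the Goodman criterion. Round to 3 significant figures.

C = D/d = 89.0/7.5 = 11.8667; K_W = (4C−1)/(4C−4)+0.615/C = 1.1208; K_s = 1+0.5/C = 1.0421
F_a = (F_max−F_min)/2 = 83.6 N; F_m = (F_max+F_min)/2 = 176.4 N
τ_a = K_W·8F_aD/(πd³) = 1.1208 × 44.911 = 50.338 MPa
τ_m = K_s·8F_mD/(πd³) = 1.0421 × 94.764 = 98.757 MPa
Goodman: 1/n_f = τ_a/S_se + τ_m/S_su = 50.338/432 + 98.757/1130 = 0.11652 + 0.08740 = 0.20392
n_f = 1/0.20392 = 4.904

4.90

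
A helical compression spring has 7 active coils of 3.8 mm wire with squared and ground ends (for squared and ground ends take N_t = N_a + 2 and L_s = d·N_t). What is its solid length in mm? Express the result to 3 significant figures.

squared and ground ends: N_t = N_a + 2 = 7 + 2 = 9
L_s = d·N_t = 3.8 × 9 = 34.2 mm

34.2 mm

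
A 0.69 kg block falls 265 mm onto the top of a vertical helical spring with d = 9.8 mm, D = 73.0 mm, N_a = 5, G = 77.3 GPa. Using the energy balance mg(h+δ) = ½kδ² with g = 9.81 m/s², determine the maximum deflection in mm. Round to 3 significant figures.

k = Gd⁴/(8D³N_a) = (77.3×10³)(9.8⁴)/(8·73.0³·5) = 45.82 N/mm
W = mg = 0.69 × 9.81 = 6.7689 N
½kδ² − Wδ − Wh = 0 → δ = (W + √(W² + 2kWh))/k
δ = (6.7689 + √(45.818 + 164380))/45.82 = (6.7689 + 405.49)/45.82 = 8.9975 mm

9.00 mm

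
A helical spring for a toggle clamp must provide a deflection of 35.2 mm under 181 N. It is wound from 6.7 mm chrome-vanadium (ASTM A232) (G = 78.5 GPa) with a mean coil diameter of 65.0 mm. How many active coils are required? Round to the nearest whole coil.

14

Required rate k = F/δ = 181/35.2 = 5.142 N/mm
N_a = Gd⁴/(8D³k) = (78.5×10³ × 6.7⁴)/(8 × 65.0³ × 5.142)
    = 1.58186e+08 / 1.12971e+07 = 14 → 14 coils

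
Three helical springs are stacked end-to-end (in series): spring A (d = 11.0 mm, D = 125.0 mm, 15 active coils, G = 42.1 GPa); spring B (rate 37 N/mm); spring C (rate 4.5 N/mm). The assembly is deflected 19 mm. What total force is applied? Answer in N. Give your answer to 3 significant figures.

30.2 N

k_A = Gd⁴/(8D³N_a) = (42.1×10³)(11.0⁴)/(8·125.0³·15) = 2.6299 N/mm
Series: 1/k_eq = 1/2.6299 + 1/37 + 1/4.5 = 0.62949; k_eq = 1.5886 N/mm
F = k_eq·δ = 1.5886·19 = 30.183 N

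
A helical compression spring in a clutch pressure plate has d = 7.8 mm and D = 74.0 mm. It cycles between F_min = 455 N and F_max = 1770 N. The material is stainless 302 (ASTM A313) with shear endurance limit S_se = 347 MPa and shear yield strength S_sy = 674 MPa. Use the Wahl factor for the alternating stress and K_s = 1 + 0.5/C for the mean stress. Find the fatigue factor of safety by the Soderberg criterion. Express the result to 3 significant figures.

C = D/d = 74.0/7.8 = 9.4872; K_W = (4C−1)/(4C−4)+0.615/C = 1.1532; K_s = 1+0.5/C = 1.0527
F_a = (F_max−F_min)/2 = 657.5 N; F_m = (F_max+F_min)/2 = 1112.5 N
τ_a = K_W·8F_aD/(πd³) = 1.1532 × 261.09 = 301.08 MPa
τ_m = K_s·8F_mD/(πd³) = 1.0527 × 441.76 = 465.04 MPa
Soderberg: 1/n_f = τ_a/S_se + τ_m/S_sy = 301.08/347 + 465.04/674 = 0.86767 + 0.68998 = 1.5576
n_f = 1/1.5576 = 0.642

0.642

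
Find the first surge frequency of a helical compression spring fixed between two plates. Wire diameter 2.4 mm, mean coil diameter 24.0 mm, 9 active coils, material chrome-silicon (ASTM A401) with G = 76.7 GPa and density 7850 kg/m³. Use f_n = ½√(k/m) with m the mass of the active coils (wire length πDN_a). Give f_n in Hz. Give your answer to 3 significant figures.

163 Hz

k = Gd⁴/(8D³N_a) = (76.7×10³)(2.4⁴)/(8·24.0³·9) = 2.5567 N/mm = 2556.7 N/m
Wire length L = πDN_a = π·24.0·9 = 678.58 mm
m = ρ·(πd²/4)·L = 7850 × 4.5239×10⁻⁶ m² × 0.67858 m = 0.024098 kg
f_n = ½√(k/m) = 0.5·√(2556.7/0.024098) = 0.5·√(1.0609e+05) = 162.86 Hz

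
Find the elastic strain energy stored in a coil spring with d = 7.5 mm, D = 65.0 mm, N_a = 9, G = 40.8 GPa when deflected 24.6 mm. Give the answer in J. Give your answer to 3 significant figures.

k = Gd⁴/(8D³N_a) = (40.8×10³)(7.5⁴)/(8·65.0³·9) = 6.5288 N/mm
U = ½kδ² = 0.5 × 6.5288 × 24.6² = 1975.5 N·mm = 1.9755 J

1.98 J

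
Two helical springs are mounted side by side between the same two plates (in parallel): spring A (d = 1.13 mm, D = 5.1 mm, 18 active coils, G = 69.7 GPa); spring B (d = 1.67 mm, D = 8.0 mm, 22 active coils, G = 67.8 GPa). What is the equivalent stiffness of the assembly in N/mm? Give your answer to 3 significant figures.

11.8 N/mm

k_A = Gd⁴/(8D³N_a) = (69.7×10³)(1.13⁴)/(8·5.1³·18) = 5.9494 N/mm
k_B = Gd⁴/(8D³N_a) = (67.8×10³)(1.67⁴)/(8·8.0³·22) = 5.8521 N/mm
Parallel: k_eq = 5.9494 + 5.8521 = 11.802 N/mm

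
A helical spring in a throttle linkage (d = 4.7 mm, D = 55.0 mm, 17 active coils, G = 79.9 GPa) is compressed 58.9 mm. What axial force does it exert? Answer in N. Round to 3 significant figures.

k = Gd⁴/(8D³N_a) = (79.9×10³)(4.7⁴)/(8·55.0³·17) = 1.7231 N/mm
F = k·δ = 1.7231 × 58.9 = 101.49 N

101 N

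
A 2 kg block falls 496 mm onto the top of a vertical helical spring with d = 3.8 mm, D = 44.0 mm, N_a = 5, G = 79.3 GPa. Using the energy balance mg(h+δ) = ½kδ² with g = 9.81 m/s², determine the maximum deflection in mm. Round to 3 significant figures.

k = Gd⁴/(8D³N_a) = (79.3×10³)(3.8⁴)/(8·44.0³·5) = 4.8528 N/mm
W = mg = 2 × 9.81 = 19.62 N
½kδ² − Wδ − Wh = 0 → δ = (W + √(W² + 2kWh))/k
δ = (19.62 + √(384.94 + 94449.6))/4.8528 = (19.62 + 307.95)/4.8528 = 67.502 mm

67.5 mm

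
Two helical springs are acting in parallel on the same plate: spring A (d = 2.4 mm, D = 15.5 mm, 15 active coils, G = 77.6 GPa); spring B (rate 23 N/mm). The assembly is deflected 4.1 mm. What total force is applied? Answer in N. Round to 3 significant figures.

118 N

k_A = Gd⁴/(8D³N_a) = (77.6×10³)(2.4⁴)/(8·15.5³·15) = 5.7614 N/mm
Parallel: k_eq = 5.7614 + 23 = 28.761 N/mm
F = k_eq·δ = 28.761·4.1 = 117.92 N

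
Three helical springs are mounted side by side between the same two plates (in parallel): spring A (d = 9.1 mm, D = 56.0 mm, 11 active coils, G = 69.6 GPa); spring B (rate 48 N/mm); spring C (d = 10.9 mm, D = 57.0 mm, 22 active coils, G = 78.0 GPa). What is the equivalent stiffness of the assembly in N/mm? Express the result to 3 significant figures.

113 N/mm

k_A = Gd⁴/(8D³N_a) = (69.6×10³)(9.1⁴)/(8·56.0³·11) = 30.884 N/mm
k_C = Gd⁴/(8D³N_a) = (78.0×10³)(10.9⁴)/(8·57.0³·22) = 33.78 N/mm
Parallel: k_eq = 30.884 + 48 + 33.78 = 112.66 N/mm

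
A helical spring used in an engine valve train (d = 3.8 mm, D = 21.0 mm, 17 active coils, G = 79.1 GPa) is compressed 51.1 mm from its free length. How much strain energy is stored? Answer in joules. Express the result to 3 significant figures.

k = Gd⁴/(8D³N_a) = (79.1×10³)(3.8⁴)/(8·21.0³·17) = 13.095 N/mm
U = ½kδ² = 0.5 × 13.095 × 51.1² = 17097 N·mm = 17.097 J

17.1 J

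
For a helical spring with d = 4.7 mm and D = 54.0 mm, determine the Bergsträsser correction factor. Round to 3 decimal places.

C = D/d = 54.0/4.7 = 11.4894
K_B = (4C+2)/(4C−3) = 47.957/42.957 = 1.1164

1.116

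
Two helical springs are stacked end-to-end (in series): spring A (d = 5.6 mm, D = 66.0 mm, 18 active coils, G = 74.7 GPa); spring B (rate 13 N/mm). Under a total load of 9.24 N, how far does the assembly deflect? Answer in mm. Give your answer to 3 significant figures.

k_A = Gd⁴/(8D³N_a) = (74.7×10³)(5.6⁴)/(8·66.0³·18) = 1.7745 N/mm
Series: 1/k_eq = 1/1.7745 + 1/13 = 0.64046; k_eq = 1.5614 N/mm
δ = F/k_eq = 9.24/1.5614 = 5.9178 mm

5.92 mm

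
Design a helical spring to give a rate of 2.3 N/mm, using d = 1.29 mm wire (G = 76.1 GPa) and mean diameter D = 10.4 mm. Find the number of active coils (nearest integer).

N_a = Gd⁴/(8D³k) = (76.1×10³ × 1.29⁴)/(8 × 10.4³ × 2.3)
    = 210738 / 20697.5 = 10.18 → 10 coils

10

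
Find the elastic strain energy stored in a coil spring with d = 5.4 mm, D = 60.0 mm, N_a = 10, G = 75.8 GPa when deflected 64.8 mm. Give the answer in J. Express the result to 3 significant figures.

7.83 J

k = Gd⁴/(8D³N_a) = (75.8×10³)(5.4⁴)/(8·60.0³·10) = 3.7299 N/mm
U = ½kδ² = 0.5 × 3.7299 × 64.8² = 7831.1 N·mm = 7.8311 J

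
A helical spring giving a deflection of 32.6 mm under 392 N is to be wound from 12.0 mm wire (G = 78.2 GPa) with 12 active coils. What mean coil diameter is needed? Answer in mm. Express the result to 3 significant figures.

112 mm

Required rate k = F/δ = 392/32.6 = 12.025 N/mm
D = (Gd⁴/(8N_a·k))^(1/3) = (78.2×10³·12.0⁴/(8·12·12.025))^(1/3)
  = (1.40473e+06)^(1/3) = 111.9947 mm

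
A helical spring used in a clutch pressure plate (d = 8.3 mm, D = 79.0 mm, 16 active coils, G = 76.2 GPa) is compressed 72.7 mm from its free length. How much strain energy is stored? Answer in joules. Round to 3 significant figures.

k = Gd⁴/(8D³N_a) = (76.2×10³)(8.3⁴)/(8·79.0³·16) = 5.7303 N/mm
U = ½kδ² = 0.5 × 5.7303 × 72.7² = 15143 N·mm = 15.143 J

15.1 J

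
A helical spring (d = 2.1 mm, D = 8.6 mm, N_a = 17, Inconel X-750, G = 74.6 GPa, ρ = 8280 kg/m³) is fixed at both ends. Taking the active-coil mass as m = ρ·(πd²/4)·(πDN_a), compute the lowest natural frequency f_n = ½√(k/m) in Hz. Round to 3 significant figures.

564 Hz

k = Gd⁴/(8D³N_a) = (74.6×10³)(2.1⁴)/(8·8.6³·17) = 16.772 N/mm = 16772 N/m
Wire length L = πDN_a = π·8.6·17 = 459.3 mm
m = ρ·(πd²/4)·L = 8280 × 3.4636×10⁻⁶ m² × 0.4593 m = 0.013172 kg
f_n = ½√(k/m) = 0.5·√(16772/0.013172) = 0.5·√(1.2733e+06) = 564.2 Hz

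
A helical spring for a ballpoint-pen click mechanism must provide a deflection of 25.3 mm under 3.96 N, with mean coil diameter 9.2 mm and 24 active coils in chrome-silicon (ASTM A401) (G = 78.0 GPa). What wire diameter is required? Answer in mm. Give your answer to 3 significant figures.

Required rate k = F/δ = 3.96/25.3 = 0.15652 N/mm
d = (8D³N_a·k / G)^(1/4) = (8·9.2³·24·0.15652 / (78.0×10³))^0.25
  = (0.30002)^0.25 = 0.7401 mm

0.740 mm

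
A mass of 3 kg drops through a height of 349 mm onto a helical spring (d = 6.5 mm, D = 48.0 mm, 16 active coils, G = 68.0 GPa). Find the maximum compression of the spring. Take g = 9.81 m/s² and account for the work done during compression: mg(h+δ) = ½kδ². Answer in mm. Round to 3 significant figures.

k = Gd⁴/(8D³N_a) = (68.0×10³)(6.5⁴)/(8·48.0³·16) = 8.5749 N/mm
W = mg = 3 × 9.81 = 29.43 N
½kδ² − Wδ − Wh = 0 → δ = (W + √(W² + 2kWh))/k
δ = (29.43 + √(866.12 + 176147))/8.5749 = (29.43 + 420.73)/8.5749 = 52.497 mm

52.5 mm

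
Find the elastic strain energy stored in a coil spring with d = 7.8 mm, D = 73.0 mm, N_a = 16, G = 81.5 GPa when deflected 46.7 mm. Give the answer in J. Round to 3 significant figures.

k = Gd⁴/(8D³N_a) = (81.5×10³)(7.8⁴)/(8·73.0³·16) = 6.0584 N/mm
U = ½kδ² = 0.5 × 6.0584 × 46.7² = 6606.3 N·mm = 6.6063 J

6.61 J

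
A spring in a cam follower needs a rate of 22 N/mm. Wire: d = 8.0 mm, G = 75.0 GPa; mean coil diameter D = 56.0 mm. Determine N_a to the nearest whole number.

N_a = Gd⁴/(8D³k) = (75.0×10³ × 8.0⁴)/(8 × 56.0³ × 22)
    = 3.072e+08 / 3.09084e+07 = 9.939 → 10 coils

10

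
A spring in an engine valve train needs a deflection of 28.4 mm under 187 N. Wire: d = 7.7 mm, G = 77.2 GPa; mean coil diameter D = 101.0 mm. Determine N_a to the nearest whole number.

5

Required rate k = F/δ = 187/28.4 = 6.5845 N/mm
N_a = Gd⁴/(8D³k) = (77.2×10³ × 7.7⁴)/(8 × 101.0³ × 6.5845)
    = 2.71381e+08 / 5.42722e+07 = 5 → 5 coils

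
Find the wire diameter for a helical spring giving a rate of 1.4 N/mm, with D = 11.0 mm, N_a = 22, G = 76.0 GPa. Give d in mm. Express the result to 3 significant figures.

d = (8D³N_a·k / G)^(1/4) = (8·11.0³·22·1.4 / (76.0×10³))^0.25
  = (4.3152)^0.25 = 1.4413 mm

1.44 mm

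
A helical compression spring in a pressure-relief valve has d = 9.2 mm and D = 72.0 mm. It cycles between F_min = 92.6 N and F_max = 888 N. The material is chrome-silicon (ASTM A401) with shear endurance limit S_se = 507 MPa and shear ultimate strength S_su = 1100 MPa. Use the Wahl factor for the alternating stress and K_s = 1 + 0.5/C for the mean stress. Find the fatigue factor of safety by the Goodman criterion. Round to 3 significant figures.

3.02

C = D/d = 72.0/9.2 = 7.8261; K_W = (4C−1)/(4C−4)+0.615/C = 1.1885; K_s = 1+0.5/C = 1.0639
F_a = (F_max−F_min)/2 = 397.7 N; F_m = (F_max+F_min)/2 = 490.3 N
τ_a = K_W·8F_aD/(πd³) = 1.1885 × 93.641 = 111.29 MPa
τ_m = K_s·8F_mD/(πd³) = 1.0639 × 115.44 = 122.82 MPa
Goodman: 1/n_f = τ_a/S_se + τ_m/S_su = 111.29/507 + 122.82/1100 = 0.21950 + 0.11165 = 0.33116
n_f = 1/0.33116 = 3.02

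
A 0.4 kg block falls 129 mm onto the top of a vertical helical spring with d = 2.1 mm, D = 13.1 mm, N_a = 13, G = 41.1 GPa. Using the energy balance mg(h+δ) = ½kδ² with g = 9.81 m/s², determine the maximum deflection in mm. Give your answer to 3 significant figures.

18.4 mm

k = Gd⁴/(8D³N_a) = (41.1×10³)(2.1⁴)/(8·13.1³·13) = 3.4188 N/mm
W = mg = 0.4 × 9.81 = 3.924 N
½kδ² − Wδ − Wh = 0 → δ = (W + √(W² + 2kWh))/k
δ = (3.924 + √(15.398 + 3461.15))/3.4188 = (3.924 + 58.962)/3.4188 = 18.394 mm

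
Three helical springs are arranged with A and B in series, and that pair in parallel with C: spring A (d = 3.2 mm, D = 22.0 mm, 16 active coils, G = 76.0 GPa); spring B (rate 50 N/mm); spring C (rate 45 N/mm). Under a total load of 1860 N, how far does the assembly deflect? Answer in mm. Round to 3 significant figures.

k_A = Gd⁴/(8D³N_a) = (76.0×10³)(3.2⁴)/(8·22.0³·16) = 5.847 N/mm
Springs A,B series: k_AB = 1/(1/5.847+1/50) = 5.2349 N/mm; parallel with C: k_eq = 5.2349+45 = 50.235 N/mm
δ = F/k_eq = 1860/50.235 = 37.026 mm

37.0 mm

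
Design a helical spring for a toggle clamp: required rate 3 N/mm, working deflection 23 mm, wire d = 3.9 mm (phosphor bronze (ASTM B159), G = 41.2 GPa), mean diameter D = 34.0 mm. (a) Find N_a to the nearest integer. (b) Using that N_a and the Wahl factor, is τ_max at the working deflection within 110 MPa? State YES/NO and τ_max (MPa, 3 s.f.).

N_a = Gd⁴/(8D³k) = (41.2×10³)(3.9⁴)/(8·34.0³·3) = 10.1 → N_a = 10
Actual rate k = Gd⁴/(8D³·10) = 3.0313 N/mm
Working load F = kδ = 3.0313·23 = 69.72 N
C = 34.0/3.9 = 8.7179; K_W = (4C−1)/(4C−4)+0.615/C = 1.1677
τ_max = K_W·8FD/(πd³) = 1.1677·101.76 = 118.83 MPa
τ_max > 110 MPa → exceeds allowable

(a) 10 coils; (b) NO, τ_max = 119 MPa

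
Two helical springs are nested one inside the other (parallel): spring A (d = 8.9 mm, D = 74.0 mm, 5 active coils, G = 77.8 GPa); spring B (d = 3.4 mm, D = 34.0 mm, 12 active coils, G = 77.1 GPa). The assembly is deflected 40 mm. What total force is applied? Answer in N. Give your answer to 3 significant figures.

k_A = Gd⁴/(8D³N_a) = (77.8×10³)(8.9⁴)/(8·74.0³·5) = 30.115 N/mm
k_B = Gd⁴/(8D³N_a) = (77.1×10³)(3.4⁴)/(8·34.0³·12) = 2.7306 N/mm
Parallel: k_eq = 30.115 + 2.7306 = 32.846 N/mm
F = k_eq·δ = 32.846·40 = 1313.8 N

1310 N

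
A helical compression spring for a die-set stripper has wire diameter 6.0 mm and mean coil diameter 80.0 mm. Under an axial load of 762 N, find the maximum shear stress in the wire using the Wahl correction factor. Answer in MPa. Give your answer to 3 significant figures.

796 MPa

Spring index C = D/d = 80.0/6.0 = 13.3333
K_W = (4C−1)/(4C−4) + 0.615/C = 52.333/49.333 + 0.0461 = 1.1069
τ₀ = 8FD/(πd³) = 8·762·80.0/(π·6.0³) = 487680/678.58 = 718.67 MPa
τ_max = K·τ₀ = 1.1069 × 718.67 = 795.52 MPa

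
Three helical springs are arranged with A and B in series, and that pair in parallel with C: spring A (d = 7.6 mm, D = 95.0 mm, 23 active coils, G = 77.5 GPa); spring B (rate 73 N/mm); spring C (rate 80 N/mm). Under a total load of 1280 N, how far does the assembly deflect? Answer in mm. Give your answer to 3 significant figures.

k_A = Gd⁴/(8D³N_a) = (77.5×10³)(7.6⁴)/(8·95.0³·23) = 1.639 N/mm
Springs A,B series: k_AB = 1/(1/1.639+1/73) = 1.603 N/mm; parallel with C: k_eq = 1.603+80 = 81.603 N/mm
δ = F/k_eq = 1280/81.603 = 15.686 mm

15.7 mm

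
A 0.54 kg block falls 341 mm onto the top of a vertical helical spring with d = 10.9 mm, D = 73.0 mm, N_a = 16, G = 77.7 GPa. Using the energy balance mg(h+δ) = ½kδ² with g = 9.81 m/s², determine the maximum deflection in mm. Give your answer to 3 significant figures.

13.0 mm

k = Gd⁴/(8D³N_a) = (77.7×10³)(10.9⁴)/(8·73.0³·16) = 22.027 N/mm
W = mg = 0.54 × 9.81 = 5.2974 N
½kδ² − Wδ − Wh = 0 → δ = (W + √(W² + 2kWh))/k
δ = (5.2974 + √(28.062 + 79578.5))/22.027 = (5.2974 + 282.15)/22.027 = 13.05 mm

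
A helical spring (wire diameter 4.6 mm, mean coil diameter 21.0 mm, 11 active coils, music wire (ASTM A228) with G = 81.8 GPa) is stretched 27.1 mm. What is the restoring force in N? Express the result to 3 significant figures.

k = Gd⁴/(8D³N_a) = (81.8×10³)(4.6⁴)/(8·21.0³·11) = 44.941 N/mm
F = k·δ = 44.941 × 27.1 = 1217.9 N

1220 N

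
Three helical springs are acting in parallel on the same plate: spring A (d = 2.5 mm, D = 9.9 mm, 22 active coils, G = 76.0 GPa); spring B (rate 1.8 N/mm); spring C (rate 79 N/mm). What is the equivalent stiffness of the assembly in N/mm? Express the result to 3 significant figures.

98.2 N/mm

k_A = Gd⁴/(8D³N_a) = (76.0×10³)(2.5⁴)/(8·9.9³·22) = 17.384 N/mm
Parallel: k_eq = 17.384 + 1.8 + 79 = 98.184 N/mm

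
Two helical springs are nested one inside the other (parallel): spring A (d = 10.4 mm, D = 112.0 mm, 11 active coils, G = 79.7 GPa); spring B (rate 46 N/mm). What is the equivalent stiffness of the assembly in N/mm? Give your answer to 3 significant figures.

53.5 N/mm

k_A = Gd⁴/(8D³N_a) = (79.7×10³)(10.4⁴)/(8·112.0³·11) = 7.5415 N/mm
Parallel: k_eq = 7.5415 + 46 = 53.541 N/mm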